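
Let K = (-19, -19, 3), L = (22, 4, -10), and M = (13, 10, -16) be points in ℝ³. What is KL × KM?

KL = (41, 23, -13)
KM = (32, 29, -19)
i: 23·(-19) - (-13)·29 = -437 - (-377) = -60
j: (-13)·32 - 41·(-19) = -416 - (-779) = 363
k: 41·29 - 23·32 = 1189 - 736 = 453
KL × KM = (-60, 363, 453)

(-60, 363, 453)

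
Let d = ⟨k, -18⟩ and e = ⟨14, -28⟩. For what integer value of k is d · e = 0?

-36

d · e = k·14 + (-18)·(-28) = 504 + 14k
Set equal to 0: 14k = -504, so k = -36.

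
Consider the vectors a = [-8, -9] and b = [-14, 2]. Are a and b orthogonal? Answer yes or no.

a · b = (-8)·(-14) + (-9)·2 = 112 - 18 = 94
Nonzero, so the vectors are not orthogonal.

no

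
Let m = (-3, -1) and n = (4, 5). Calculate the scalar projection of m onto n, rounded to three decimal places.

-2.655

m · n = (-3)·4 + (-1)·5 = -12 - 5 = -17
|n| = √(16 + 25) = √41 ≈ 6.4031
comp_n m = -17 / √41 ≈ -2.655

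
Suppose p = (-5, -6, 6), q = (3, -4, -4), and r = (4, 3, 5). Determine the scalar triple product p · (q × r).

376

q × r:
i: (-4)·5 - (-4)·3 = -20 - (-12) = -8
j: (-4)·4 - 3·5 = -16 - 15 = -31
k: 3·3 - (-4)·4 = 9 - (-16) = 25
q × r = (-8, -31, 25)
p · (q × r) = (-5)·(-8) + (-6)·(-31) + 6·25 = 40 + 186 + 150 = 376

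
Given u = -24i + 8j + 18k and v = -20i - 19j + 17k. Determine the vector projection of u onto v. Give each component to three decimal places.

u · v = (-24)·(-20) + 8·(-19) + 18·17 = 480 - 152 + 306 = 634
|v|² = 400 + 361 + 289 = 1050
proj_v u = (634/1050) · (-20, -19, 17) ≈ (-12.076, -11.472, 10.265)

(-12.076, -11.472, 10.265)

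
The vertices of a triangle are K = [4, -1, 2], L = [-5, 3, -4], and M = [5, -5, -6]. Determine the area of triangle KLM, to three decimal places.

50.606

KL = (-9, 4, -6),  KM = (1, -4, -8)
i: 4·(-8) - (-6)·(-4) = -32 - 24 = -56
j: (-6)·1 - (-9)·(-8) = -6 - 72 = -78
k: (-9)·(-4) - 4·1 = 36 - 4 = 32
KL × KM = (-56, -78, 32)
|KL × KM| = √10244 ≈ 101.2126
area = ½ · 101.2126 ≈ 50.606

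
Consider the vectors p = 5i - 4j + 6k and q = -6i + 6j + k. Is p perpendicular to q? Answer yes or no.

p · q = 5·(-6) + (-4)·6 + 6·1 = -30 - 24 + 6 = -48
Nonzero, so the vectors are not orthogonal.

no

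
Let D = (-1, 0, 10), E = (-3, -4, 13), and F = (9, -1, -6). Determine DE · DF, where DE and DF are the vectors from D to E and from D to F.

DE = E − D = (-2, -4, 3)
DF = F − D = (10, -1, -16)
DE · DF = (-2)·10 + (-4)·(-1) + 3·(-16) = -20 + 4 - 48 = -64

-64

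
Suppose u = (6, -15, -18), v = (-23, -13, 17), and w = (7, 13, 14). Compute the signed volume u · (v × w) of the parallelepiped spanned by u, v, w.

-5289

v × w:
i: (-13)·14 - 17·13 = -182 - 221 = -403
j: 17·7 - (-23)·14 = 119 - (-322) = 441
k: (-23)·13 - (-13)·7 = -299 - (-91) = -208
v × w = (-403, 441, -208)
u · (v × w) = 6·(-403) + (-15)·441 + (-18)·(-208) = -2418 - 6615 + 3744 = -5289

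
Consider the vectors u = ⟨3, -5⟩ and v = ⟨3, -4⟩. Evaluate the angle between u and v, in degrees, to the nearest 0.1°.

u · v = 3·3 + (-5)·(-4) = 9 + 20 = 29
|u|² = 9 + 25 = 34,  |u| = √34 ≈ 5.830952
|v|² = 9 + 16 = 25,  |v| = √25 ≈ 5.000000
cos θ = 29 / (5.830952 · 5.000000) ≈ 0.99469
θ = arccos(0.99469) ≈ 5.9°

5.9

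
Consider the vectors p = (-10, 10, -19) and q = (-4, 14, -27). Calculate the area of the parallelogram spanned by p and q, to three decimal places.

i: 10·(-27) - (-19)·14 = -270 - (-266) = -4
j: (-19)·(-4) - (-10)·(-27) = 76 - 270 = -194
k: (-10)·14 - 10·(-4) = -140 - (-40) = -100
p × q = (-4, -194, -100)
|p × q| = √((-4)² + (-194)² + (-100)²) = √47652 ≈ 218.2934

218.293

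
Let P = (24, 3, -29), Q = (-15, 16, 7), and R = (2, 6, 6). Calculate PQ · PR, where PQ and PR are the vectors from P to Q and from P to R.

PQ = Q − P = (-39, 13, 36)
PR = R − P = (-22, 3, 35)
PQ · PR = (-39)·(-22) + 13·3 + 36·35 = 858 + 39 + 1260 = 2157

2157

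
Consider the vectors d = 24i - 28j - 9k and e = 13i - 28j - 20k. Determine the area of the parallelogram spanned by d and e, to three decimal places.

i: (-28)·(-20) - (-9)·(-28) = 560 - 252 = 308
j: (-9)·13 - 24·(-20) = -117 - (-480) = 363
k: 24·(-28) - (-28)·13 = -672 - (-364) = -308
d × e = (308, 363, -308)
|d × e| = √(308² + 363² + (-308)²) = √321497 ≈ 567.0071

567.007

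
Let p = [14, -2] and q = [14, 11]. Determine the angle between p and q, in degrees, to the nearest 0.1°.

46.3

p · q = 14·14 + (-2)·11 = 196 - 22 = 174
|p|² = 196 + 4 = 200,  |p| = √200 ≈ 14.142136
|q|² = 196 + 121 = 317,  |q| = √317 ≈ 17.804494
cos θ = 174 / (14.142136 · 17.804494) ≈ 0.69104
θ = arccos(0.69104) ≈ 46.3°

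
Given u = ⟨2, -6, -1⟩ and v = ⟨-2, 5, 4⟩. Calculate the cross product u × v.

(-19, -6, -2)

i: (-6)·4 - (-1)·5 = -24 - (-5) = -19
j: (-1)·(-2) - 2·4 = 2 - 8 = -6
k: 2·5 - (-6)·(-2) = 10 - 12 = -2
u × v = (-19, -6, -2)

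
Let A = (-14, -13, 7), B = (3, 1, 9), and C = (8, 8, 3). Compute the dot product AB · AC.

AB = B − A = (17, 14, 2)
AC = C − A = (22, 21, -4)
AB · AC = 17·22 + 14·21 + 2·(-4) = 374 + 294 - 8 = 660

660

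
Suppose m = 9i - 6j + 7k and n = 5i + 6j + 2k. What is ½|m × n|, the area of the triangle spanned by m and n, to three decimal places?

i: (-6)·2 - 7·6 = -12 - 42 = -54
j: 7·5 - 9·2 = 35 - 18 = 17
k: 9·6 - (-6)·5 = 54 - (-30) = 84
m × n = (-54, 17, 84)
|m × n| = √((-54)² + 17² + 84²) = √10261 ≈ 101.2966
area = ½ · 101.2966 ≈ 50.648

50.648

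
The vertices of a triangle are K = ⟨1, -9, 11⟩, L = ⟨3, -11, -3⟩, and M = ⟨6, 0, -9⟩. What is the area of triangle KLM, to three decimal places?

KL = (2, -2, -14),  KM = (5, 9, -20)
i: (-2)·(-20) - (-14)·9 = 40 - (-126) = 166
j: (-14)·5 - 2·(-20) = -70 - (-40) = -30
k: 2·9 - (-2)·5 = 18 - (-10) = 28
KL × KM = (166, -30, 28)
|KL × KM| = √29240 ≈ 170.9971
area = ½ · 170.9971 ≈ 85.499

85.499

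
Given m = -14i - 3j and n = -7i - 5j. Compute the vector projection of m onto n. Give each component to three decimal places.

(-10.689, -7.635)

m · n = (-14)·(-7) + (-3)·(-5) = 98 + 15 = 113
|n|² = 49 + 25 = 74
proj_n m = (113/74) · (-7, -5) ≈ (-10.689, -7.635)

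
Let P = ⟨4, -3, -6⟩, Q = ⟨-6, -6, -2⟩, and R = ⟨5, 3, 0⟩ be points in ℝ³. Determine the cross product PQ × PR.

PQ = (-10, -3, 4)
PR = (1, 6, 6)
i: (-3)·6 - 4·6 = -18 - 24 = -42
j: 4·1 - (-10)·6 = 4 - (-60) = 64
k: (-10)·6 - (-3)·1 = -60 - (-3) = -57
PQ × PR = (-42, 64, -57)

(-42, 64, -57)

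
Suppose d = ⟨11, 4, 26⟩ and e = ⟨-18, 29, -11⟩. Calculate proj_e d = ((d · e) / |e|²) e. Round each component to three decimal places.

d · e = 11·(-18) + 4·29 + 26·(-11) = -198 + 116 - 286 = -368
|e|² = 324 + 841 + 121 = 1286
proj_e d = (-368/1286) · (-18, 29, -11) ≈ (5.151, -8.299, 3.148)

(5.151, -8.299, 3.148)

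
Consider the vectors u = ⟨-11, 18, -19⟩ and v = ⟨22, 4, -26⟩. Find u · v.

u · v = (-11)·22 + 18·4 + (-19)·(-26) = -242 + 72 + 494 = 324

324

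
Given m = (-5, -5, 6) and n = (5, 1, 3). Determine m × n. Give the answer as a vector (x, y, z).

i: (-5)·3 - 6·1 = -15 - 6 = -21
j: 6·5 - (-5)·3 = 30 - (-15) = 45
k: (-5)·1 - (-5)·5 = -5 - (-25) = 20
m × n = (-21, 45, 20)

(-21, 45, 20)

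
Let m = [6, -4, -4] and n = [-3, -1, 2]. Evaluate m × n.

(-12, 0, -18)

i: (-4)·2 - (-4)·(-1) = -8 - 4 = -12
j: (-4)·(-3) - 6·2 = 12 - 12 = 0
k: 6·(-1) - (-4)·(-3) = -6 - 12 = -18
m × n = (-12, 0, -18)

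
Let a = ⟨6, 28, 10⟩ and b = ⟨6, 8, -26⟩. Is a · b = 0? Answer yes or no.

a · b = 6·6 + 28·8 + 10·(-26) = 36 + 224 - 260 = 0
Zero, so the vectors are orthogonal.

yes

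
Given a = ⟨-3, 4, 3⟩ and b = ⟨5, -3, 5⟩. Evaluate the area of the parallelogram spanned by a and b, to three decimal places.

43.151

i: 4·5 - 3·(-3) = 20 - (-9) = 29
j: 3·5 - (-3)·5 = 15 - (-15) = 30
k: (-3)·(-3) - 4·5 = 9 - 20 = -11
a × b = (29, 30, -11)
|a × b| = √(29² + 30² + (-11)²) = √1862 ≈ 43.1509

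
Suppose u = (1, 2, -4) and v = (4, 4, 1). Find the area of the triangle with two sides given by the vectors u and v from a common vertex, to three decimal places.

12.540

i: 2·1 - (-4)·4 = 2 - (-16) = 18
j: (-4)·4 - 1·1 = -16 - 1 = -17
k: 1·4 - 2·4 = 4 - 8 = -4
u × v = (18, -17, -4)
|u × v| = √(18² + (-17)² + (-4)²) = √629 ≈ 25.0799
area = ½ · 25.0799 ≈ 12.540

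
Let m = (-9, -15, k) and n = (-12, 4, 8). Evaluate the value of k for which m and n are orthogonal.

-6

m · n = (-9)·(-12) + (-15)·4 + k·8 = 48 + 8k
Set equal to 0: 8k = -48, so k = -6.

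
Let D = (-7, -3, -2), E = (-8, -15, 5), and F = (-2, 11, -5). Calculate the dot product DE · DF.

DE = E − D = (-1, -12, 7)
DF = F − D = (5, 14, -3)
DE · DF = (-1)·5 + (-12)·14 + 7·(-3) = -5 - 168 - 21 = -194

-194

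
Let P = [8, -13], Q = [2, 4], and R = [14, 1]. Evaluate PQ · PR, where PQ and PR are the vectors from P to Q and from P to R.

202

PQ = Q − P = (-6, 17)
PR = R − P = (6, 14)
PQ · PR = (-6)·6 + 17·14 = -36 + 238 = 202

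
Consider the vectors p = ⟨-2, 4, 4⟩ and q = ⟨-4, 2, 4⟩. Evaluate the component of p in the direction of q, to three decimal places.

p · q = (-2)·(-4) + 4·2 + 4·4 = 8 + 8 + 16 = 32
|q| = √(16 + 4 + 16) = √36 ≈ 6.0000
comp_q p = 32 / √36 ≈ 5.333

5.333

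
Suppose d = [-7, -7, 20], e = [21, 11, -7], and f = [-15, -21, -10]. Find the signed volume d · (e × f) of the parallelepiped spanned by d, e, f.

-5926

e × f:
i: 11·(-10) - (-7)·(-21) = -110 - 147 = -257
j: (-7)·(-15) - 21·(-10) = 105 - (-210) = 315
k: 21·(-21) - 11·(-15) = -441 - (-165) = -276
e × f = (-257, 315, -276)
d · (e × f) = (-7)·(-257) + (-7)·315 + 20·(-276) = 1799 - 2205 - 5520 = -5926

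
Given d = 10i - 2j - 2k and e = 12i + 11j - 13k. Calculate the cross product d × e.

(48, 106, 134)

i: (-2)·(-13) - (-2)·11 = 26 - (-22) = 48
j: (-2)·12 - 10·(-13) = -24 - (-130) = 106
k: 10·11 - (-2)·12 = 110 - (-24) = 134
d × e = (48, 106, 134)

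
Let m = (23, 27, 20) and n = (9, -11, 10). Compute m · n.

110

m · n = 23·9 + 27·(-11) + 20·10 = 207 - 297 + 200 = 110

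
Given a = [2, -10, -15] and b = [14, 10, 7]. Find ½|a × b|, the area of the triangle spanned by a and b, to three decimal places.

143.332

i: (-10)·7 - (-15)·10 = -70 - (-150) = 80
j: (-15)·14 - 2·7 = -210 - 14 = -224
k: 2·10 - (-10)·14 = 20 - (-140) = 160
a × b = (80, -224, 160)
|a × b| = √(80² + (-224)² + 160²) = √82176 ≈ 286.6636
area = ½ · 286.6636 ≈ 143.332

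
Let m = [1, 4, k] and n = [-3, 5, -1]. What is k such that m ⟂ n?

m · n = 1·(-3) + 4·5 + k·(-1) = 17 - 1k
Set equal to 0: -1k = -17, so k = 17.

17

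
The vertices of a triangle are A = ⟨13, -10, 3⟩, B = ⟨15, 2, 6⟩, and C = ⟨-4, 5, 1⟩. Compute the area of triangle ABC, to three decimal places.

AB = (2, 12, 3),  AC = (-17, 15, -2)
i: 12·(-2) - 3·15 = -24 - 45 = -69
j: 3·(-17) - 2·(-2) = -51 - (-4) = -47
k: 2·15 - 12·(-17) = 30 - (-204) = 234
AB × AC = (-69, -47, 234)
|AB × AC| = √61726 ≈ 248.4472
area = ½ · 248.4472 ≈ 124.224

124.224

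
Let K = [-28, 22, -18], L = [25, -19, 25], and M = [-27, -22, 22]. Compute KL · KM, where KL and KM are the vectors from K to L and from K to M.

KL = L − K = (53, -41, 43)
KM = M − K = (1, -44, 40)
KL · KM = 53·1 + (-41)·(-44) + 43·40 = 53 + 1804 + 1720 = 3577

3577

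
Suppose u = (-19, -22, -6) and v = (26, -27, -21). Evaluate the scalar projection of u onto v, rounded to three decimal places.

5.260

u · v = (-19)·26 + (-22)·(-27) + (-6)·(-21) = -494 + 594 + 126 = 226
|v| = √(676 + 729 + 441) = √1846 ≈ 42.9651
comp_v u = 226 / √1846 ≈ 5.260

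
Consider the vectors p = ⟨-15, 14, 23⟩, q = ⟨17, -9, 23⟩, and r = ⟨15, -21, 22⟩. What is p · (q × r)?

-9787

q × r:
i: (-9)·22 - 23·(-21) = -198 - (-483) = 285
j: 23·15 - 17·22 = 345 - 374 = -29
k: 17·(-21) - (-9)·15 = -357 - (-135) = -222
q × r = (285, -29, -222)
p · (q × r) = (-15)·285 + 14·(-29) + 23·(-222) = -4275 - 406 - 5106 = -9787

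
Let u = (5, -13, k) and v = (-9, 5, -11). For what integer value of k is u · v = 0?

u · v = 5·(-9) + (-13)·5 + k·(-11) = -110 - 11k
Set equal to 0: -11k = 110, so k = -10.

-10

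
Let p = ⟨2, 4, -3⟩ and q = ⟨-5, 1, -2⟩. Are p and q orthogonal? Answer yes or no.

yes

p · q = 2·(-5) + 4·1 + (-3)·(-2) = -10 + 4 + 6 = 0
Zero, so the vectors are orthogonal.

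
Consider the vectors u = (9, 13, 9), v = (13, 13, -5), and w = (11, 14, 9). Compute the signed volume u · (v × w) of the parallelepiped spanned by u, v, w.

-202

v × w:
i: 13·9 - (-5)·14 = 117 - (-70) = 187
j: (-5)·11 - 13·9 = -55 - 117 = -172
k: 13·14 - 13·11 = 182 - 143 = 39
v × w = (187, -172, 39)
u · (v × w) = 9·187 + 13·(-172) + 9·39 = 1683 - 2236 + 351 = -202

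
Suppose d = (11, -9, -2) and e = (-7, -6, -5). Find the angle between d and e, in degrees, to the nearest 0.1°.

d · e = 11·(-7) + (-9)·(-6) + (-2)·(-5) = -77 + 54 + 10 = -13
|d|² = 121 + 81 + 4 = 206,  |d| = √206 ≈ 14.352700
|e|² = 49 + 36 + 25 = 110,  |e| = √110 ≈ 10.488088
cos θ = -13 / (14.352700 · 10.488088) ≈ -0.08636
θ = arccos(-0.08636) ≈ 95.0°

95.0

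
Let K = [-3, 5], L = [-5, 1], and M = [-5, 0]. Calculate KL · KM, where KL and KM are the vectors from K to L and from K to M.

KL = L − K = (-2, -4)
KM = M − K = (-2, -5)
KL · KM = (-2)·(-2) + (-4)·(-5) = 4 + 20 = 24

24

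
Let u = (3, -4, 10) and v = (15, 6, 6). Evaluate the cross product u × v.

(-84, 132, 78)

i: (-4)·6 - 10·6 = -24 - 60 = -84
j: 10·15 - 3·6 = 150 - 18 = 132
k: 3·6 - (-4)·15 = 18 - (-60) = 78
u × v = (-84, 132, 78)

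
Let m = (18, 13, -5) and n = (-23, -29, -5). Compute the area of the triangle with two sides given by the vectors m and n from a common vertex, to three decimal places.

184.292

i: 13·(-5) - (-5)·(-29) = -65 - 145 = -210
j: (-5)·(-23) - 18·(-5) = 115 - (-90) = 205
k: 18·(-29) - 13·(-23) = -522 - (-299) = -223
m × n = (-210, 205, -223)
|m × n| = √((-210)² + 205² + (-223)²) = √135854 ≈ 368.5838
area = ½ · 368.5838 ≈ 184.292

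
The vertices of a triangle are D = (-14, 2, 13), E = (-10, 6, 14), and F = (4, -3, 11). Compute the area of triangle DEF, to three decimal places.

DE = (4, 4, 1),  DF = (18, -5, -2)
i: 4·(-2) - 1·(-5) = -8 - (-5) = -3
j: 1·18 - 4·(-2) = 18 - (-8) = 26
k: 4·(-5) - 4·18 = -20 - 72 = -92
DE × DF = (-3, 26, -92)
|DE × DF| = √9149 ≈ 95.6504
area = ½ · 95.6504 ≈ 47.825

47.825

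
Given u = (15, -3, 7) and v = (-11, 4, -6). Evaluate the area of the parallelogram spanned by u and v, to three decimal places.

i: (-3)·(-6) - 7·4 = 18 - 28 = -10
j: 7·(-11) - 15·(-6) = -77 - (-90) = 13
k: 15·4 - (-3)·(-11) = 60 - 33 = 27
u × v = (-10, 13, 27)
|u × v| = √((-10)² + 13² + 27²) = √998 ≈ 31.5911

31.591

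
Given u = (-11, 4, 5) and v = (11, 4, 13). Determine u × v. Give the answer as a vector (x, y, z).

i: 4·13 - 5·4 = 52 - 20 = 32
j: 5·11 - (-11)·13 = 55 - (-143) = 198
k: (-11)·4 - 4·11 = -44 - 44 = -88
u × v = (32, 198, -88)

(32, 198, -88)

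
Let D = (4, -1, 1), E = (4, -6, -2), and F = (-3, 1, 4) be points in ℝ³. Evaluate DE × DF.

DE = (0, -5, -3)
DF = (-7, 2, 3)
i: (-5)·3 - (-3)·2 = -15 - (-6) = -9
j: (-3)·(-7) - 0·3 = 21 - 0 = 21
k: 0·2 - (-5)·(-7) = 0 - 35 = -35
DE × DF = (-9, 21, -35)

(-9, 21, -35)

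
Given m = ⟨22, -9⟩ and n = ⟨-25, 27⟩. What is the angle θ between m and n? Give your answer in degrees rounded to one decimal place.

m · n = 22·(-25) + (-9)·27 = -550 - 243 = -793
|m|² = 484 + 81 = 565,  |m| = √565 ≈ 23.769729
|n|² = 625 + 729 = 1354,  |n| = √1354 ≈ 36.796739
cos θ = -793 / (23.769729 · 36.796739) ≈ -0.90665
θ = arccos(-0.90665) ≈ 155.0°

155.0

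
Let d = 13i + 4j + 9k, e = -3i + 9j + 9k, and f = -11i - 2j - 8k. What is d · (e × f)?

e × f:
i: 9·(-8) - 9·(-2) = -72 - (-18) = -54
j: 9·(-11) - (-3)·(-8) = -99 - 24 = -123
k: (-3)·(-2) - 9·(-11) = 6 - (-99) = 105
e × f = (-54, -123, 105)
d · (e × f) = 13·(-54) + 4·(-123) + 9·105 = -702 - 492 + 945 = -249

-249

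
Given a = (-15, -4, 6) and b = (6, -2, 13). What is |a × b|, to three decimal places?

i: (-4)·13 - 6·(-2) = -52 - (-12) = -40
j: 6·6 - (-15)·13 = 36 - (-195) = 231
k: (-15)·(-2) - (-4)·6 = 30 - (-24) = 54
a × b = (-40, 231, 54)
|a × b| = √((-40)² + 231² + 54²) = √57877 ≈ 240.5764

240.576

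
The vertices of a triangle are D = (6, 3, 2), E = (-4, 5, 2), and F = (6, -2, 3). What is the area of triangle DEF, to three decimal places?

25.515

DE = (-10, 2, 0),  DF = (0, -5, 1)
i: 2·1 - 0·(-5) = 2 - 0 = 2
j: 0·0 - (-10)·1 = 0 - (-10) = 10
k: (-10)·(-5) - 2·0 = 50 - 0 = 50
DE × DF = (2, 10, 50)
|DE × DF| = √2604 ≈ 51.0294
area = ½ · 51.0294 ≈ 25.515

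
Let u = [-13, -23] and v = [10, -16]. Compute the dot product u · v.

u · v = (-13)·10 + (-23)·(-16) = -130 + 368 = 238

238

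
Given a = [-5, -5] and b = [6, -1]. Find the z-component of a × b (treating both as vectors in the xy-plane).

35

(-5)·(-1) - (-5)·6 = 5 - (-30) = 35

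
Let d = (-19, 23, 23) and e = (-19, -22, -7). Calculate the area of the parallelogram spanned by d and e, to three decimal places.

1083.951

i: 23·(-7) - 23·(-22) = -161 - (-506) = 345
j: 23·(-19) - (-19)·(-7) = -437 - 133 = -570
k: (-19)·(-22) - 23·(-19) = 418 - (-437) = 855
d × e = (345, -570, 855)
|d × e| = √(345² + (-570)² + 855²) = √1174950 ≈ 1083.9511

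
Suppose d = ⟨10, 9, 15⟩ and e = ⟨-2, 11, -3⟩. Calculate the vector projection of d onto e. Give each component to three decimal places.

(-0.507, 2.791, -0.761)

d · e = 10·(-2) + 9·11 + 15·(-3) = -20 + 99 - 45 = 34
|e|² = 4 + 121 + 9 = 134
proj_e d = (34/134) · (-2, 11, -3) ≈ (-0.507, 2.791, -0.761)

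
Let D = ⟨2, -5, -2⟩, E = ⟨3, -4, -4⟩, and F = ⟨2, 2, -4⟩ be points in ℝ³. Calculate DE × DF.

DE = (1, 1, -2)
DF = (0, 7, -2)
i: 1·(-2) - (-2)·7 = -2 - (-14) = 12
j: (-2)·0 - 1·(-2) = 0 - (-2) = 2
k: 1·7 - 1·0 = 7 - 0 = 7
DE × DF = (12, 2, 7)

(12, 2, 7)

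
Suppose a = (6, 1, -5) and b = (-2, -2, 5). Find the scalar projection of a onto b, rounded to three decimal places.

a · b = 6·(-2) + 1·(-2) + (-5)·5 = -12 - 2 - 25 = -39
|b| = √(4 + 4 + 25) = √33 ≈ 5.7446
comp_b a = -39 / √33 ≈ -6.789

-6.789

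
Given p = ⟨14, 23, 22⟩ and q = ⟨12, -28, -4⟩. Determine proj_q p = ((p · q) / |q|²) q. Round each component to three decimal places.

p · q = 14·12 + 23·(-28) + 22·(-4) = 168 - 644 - 88 = -564
|q|² = 144 + 784 + 16 = 944
proj_q p = (-564/944) · (12, -28, -4) ≈ (-7.169, 16.729, 2.390)

(-7.169, 16.729, 2.390)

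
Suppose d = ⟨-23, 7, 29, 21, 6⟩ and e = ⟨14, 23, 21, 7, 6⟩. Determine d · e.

631

d · e = (-23)·14 + 7·23 + 29·21 + 21·7 + 6·6 = -322 + 161 + 609 + 147 + 36 = 631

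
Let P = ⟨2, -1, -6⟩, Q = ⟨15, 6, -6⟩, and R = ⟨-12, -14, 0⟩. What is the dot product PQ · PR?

PQ = Q − P = (13, 7, 0)
PR = R − P = (-14, -13, 6)
PQ · PR = 13·(-14) + 7·(-13) + 0·6 = -182 - 91 + 0 = -273

-273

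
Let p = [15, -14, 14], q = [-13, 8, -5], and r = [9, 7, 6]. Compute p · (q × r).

-1499

q × r:
i: 8·6 - (-5)·7 = 48 - (-35) = 83
j: (-5)·9 - (-13)·6 = -45 - (-78) = 33
k: (-13)·7 - 8·9 = -91 - 72 = -163
q × r = (83, 33, -163)
p · (q × r) = 15·83 + (-14)·33 + 14·(-163) = 1245 - 462 - 2282 = -1499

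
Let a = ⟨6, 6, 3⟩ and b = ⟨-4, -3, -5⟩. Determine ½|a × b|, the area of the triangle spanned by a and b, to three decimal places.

i: 6·(-5) - 3·(-3) = -30 - (-9) = -21
j: 3·(-4) - 6·(-5) = -12 - (-30) = 18
k: 6·(-3) - 6·(-4) = -18 - (-24) = 6
a × b = (-21, 18, 6)
|a × b| = √((-21)² + 18² + 6²) = √801 ≈ 28.3019
area = ½ · 28.3019 ≈ 14.151

14.151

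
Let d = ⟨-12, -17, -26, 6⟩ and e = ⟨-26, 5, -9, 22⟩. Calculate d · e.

d · e = (-12)·(-26) + (-17)·5 + (-26)·(-9) + 6·22 = 312 - 85 + 234 + 132 = 593

593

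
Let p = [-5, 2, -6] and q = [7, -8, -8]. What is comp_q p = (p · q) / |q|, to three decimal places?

p · q = (-5)·7 + 2·(-8) + (-6)·(-8) = -35 - 16 + 48 = -3
|q| = √(49 + 64 + 64) = √177 ≈ 13.3041
comp_q p = -3 / √177 ≈ -0.225

-0.225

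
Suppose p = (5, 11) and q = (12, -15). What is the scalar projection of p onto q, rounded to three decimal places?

p · q = 5·12 + 11·(-15) = 60 - 165 = -105
|q| = √(144 + 225) = √369 ≈ 19.2094
comp_q p = -105 / √369 ≈ -5.466

-5.466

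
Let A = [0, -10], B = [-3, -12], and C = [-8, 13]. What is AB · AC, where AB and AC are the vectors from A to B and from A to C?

AB = B − A = (-3, -2)
AC = C − A = (-8, 23)
AB · AC = (-3)·(-8) + (-2)·23 = 24 - 46 = -22

-22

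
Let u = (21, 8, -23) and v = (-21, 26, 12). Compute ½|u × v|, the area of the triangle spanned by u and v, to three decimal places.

511.076

i: 8·12 - (-23)·26 = 96 - (-598) = 694
j: (-23)·(-21) - 21·12 = 483 - 252 = 231
k: 21·26 - 8·(-21) = 546 - (-168) = 714
u × v = (694, 231, 714)
|u × v| = √(694² + 231² + 714²) = √1044793 ≈ 1022.1512
area = ½ · 1022.1512 ≈ 511.076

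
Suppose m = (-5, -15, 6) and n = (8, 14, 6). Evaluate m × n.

(-174, 78, 50)

i: (-15)·6 - 6·14 = -90 - 84 = -174
j: 6·8 - (-5)·6 = 48 - (-30) = 78
k: (-5)·14 - (-15)·8 = -70 - (-120) = 50
m × n = (-174, 78, 50)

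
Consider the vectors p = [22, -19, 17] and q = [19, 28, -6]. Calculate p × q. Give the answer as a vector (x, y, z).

(-362, 455, 977)

i: (-19)·(-6) - 17·28 = 114 - 476 = -362
j: 17·19 - 22·(-6) = 323 - (-132) = 455
k: 22·28 - (-19)·19 = 616 - (-361) = 977
p × q = (-362, 455, 977)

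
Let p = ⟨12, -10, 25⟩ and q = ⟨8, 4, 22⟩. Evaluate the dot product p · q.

p · q = 12·8 + (-10)·4 + 25·22 = 96 - 40 + 550 = 606

606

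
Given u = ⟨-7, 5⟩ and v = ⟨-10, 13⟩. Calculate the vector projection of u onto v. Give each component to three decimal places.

u · v = (-7)·(-10) + 5·13 = 70 + 65 = 135
|v|² = 100 + 169 = 269
proj_v u = (135/269) · (-10, 13) ≈ (-5.019, 6.524)

(-5.019, 6.524)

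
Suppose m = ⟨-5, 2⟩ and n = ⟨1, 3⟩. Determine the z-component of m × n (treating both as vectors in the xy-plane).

-17

(-5)·3 - 2·1 = -15 - 2 = -17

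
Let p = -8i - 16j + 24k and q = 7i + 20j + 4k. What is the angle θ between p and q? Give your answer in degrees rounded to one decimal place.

115.7

p · q = (-8)·7 + (-16)·20 + 24·4 = -56 - 320 + 96 = -280
|p|² = 64 + 256 + 576 = 896,  |p| = √896 ≈ 29.933259
|q|² = 49 + 400 + 16 = 465,  |q| = √465 ≈ 21.563859
cos θ = -280 / (29.933259 · 21.563859) ≈ -0.43379
θ = arccos(-0.43379) ≈ 115.7°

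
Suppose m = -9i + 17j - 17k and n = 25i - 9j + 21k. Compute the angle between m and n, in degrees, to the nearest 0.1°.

147.7

m · n = (-9)·25 + 17·(-9) + (-17)·21 = -225 - 153 - 357 = -735
|m|² = 81 + 289 + 289 = 659,  |m| = √659 ≈ 25.670995
|n|² = 625 + 81 + 441 = 1147,  |n| = √1147 ≈ 33.867388
cos θ = -735 / (25.670995 · 33.867388) ≈ -0.84540
θ = arccos(-0.84540) ≈ 147.7°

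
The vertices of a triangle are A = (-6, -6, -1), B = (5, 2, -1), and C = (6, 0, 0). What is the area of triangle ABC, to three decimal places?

AB = (11, 8, 0),  AC = (12, 6, 1)
i: 8·1 - 0·6 = 8 - 0 = 8
j: 0·12 - 11·1 = 0 - 11 = -11
k: 11·6 - 8·12 = 66 - 96 = -30
AB × AC = (8, -11, -30)
|AB × AC| = √1085 ≈ 32.9393
area = ½ · 32.9393 ≈ 16.470

16.470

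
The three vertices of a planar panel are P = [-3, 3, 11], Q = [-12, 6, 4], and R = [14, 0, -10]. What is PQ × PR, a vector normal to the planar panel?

PQ = (-9, 3, -7)
PR = (17, -3, -21)
i: 3·(-21) - (-7)·(-3) = -63 - 21 = -84
j: (-7)·17 - (-9)·(-21) = -119 - 189 = -308
k: (-9)·(-3) - 3·17 = 27 - 51 = -24
PQ × PR = (-84, -308, -24)

(-84, -308, -24)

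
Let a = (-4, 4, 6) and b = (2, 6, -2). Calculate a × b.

(-44, 4, -32)

i: 4·(-2) - 6·6 = -8 - 36 = -44
j: 6·2 - (-4)·(-2) = 12 - 8 = 4
k: (-4)·6 - 4·2 = -24 - 8 = -32
a × b = (-44, 4, -32)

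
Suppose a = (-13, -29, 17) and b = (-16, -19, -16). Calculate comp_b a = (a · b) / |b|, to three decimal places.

16.482

a · b = (-13)·(-16) + (-29)·(-19) + 17·(-16) = 208 + 551 - 272 = 487
|b| = √(256 + 361 + 256) = √873 ≈ 29.5466
comp_b a = 487 / √873 ≈ 16.482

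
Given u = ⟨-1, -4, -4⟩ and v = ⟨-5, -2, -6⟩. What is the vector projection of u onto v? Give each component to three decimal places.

u · v = (-1)·(-5) + (-4)·(-2) + (-4)·(-6) = 5 + 8 + 24 = 37
|v|² = 25 + 4 + 36 = 65
proj_v u = (37/65) · (-5, -2, -6) ≈ (-2.846, -1.138, -3.415)

(-2.846, -1.138, -3.415)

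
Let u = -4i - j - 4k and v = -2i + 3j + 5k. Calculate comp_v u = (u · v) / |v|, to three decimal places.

-2.433

u · v = (-4)·(-2) + (-1)·3 + (-4)·5 = 8 - 3 - 20 = -15
|v| = √(4 + 9 + 25) = √38 ≈ 6.1644
comp_v u = -15 / √38 ≈ -2.433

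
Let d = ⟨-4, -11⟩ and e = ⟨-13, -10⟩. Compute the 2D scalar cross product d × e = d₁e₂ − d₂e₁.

-103

(-4)·(-10) - (-11)·(-13) = 40 - 143 = -103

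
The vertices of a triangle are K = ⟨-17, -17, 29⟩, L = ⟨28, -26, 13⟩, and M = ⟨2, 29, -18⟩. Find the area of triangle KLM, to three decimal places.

1552.827

KL = (45, -9, -16),  KM = (19, 46, -47)
i: (-9)·(-47) - (-16)·46 = 423 - (-736) = 1159
j: (-16)·19 - 45·(-47) = -304 - (-2115) = 1811
k: 45·46 - (-9)·19 = 2070 - (-171) = 2241
KL × KM = (1159, 1811, 2241)
|KL × KM| = √9645083 ≈ 3105.6534
area = ½ · 3105.6534 ≈ 1552.827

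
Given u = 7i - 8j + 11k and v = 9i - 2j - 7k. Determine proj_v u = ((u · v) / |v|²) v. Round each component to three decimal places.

(0.134, -0.030, -0.104)

u · v = 7·9 + (-8)·(-2) + 11·(-7) = 63 + 16 - 77 = 2
|v|² = 81 + 4 + 49 = 134
proj_v u = (2/134) · (9, -2, -7) ≈ (0.134, -0.030, -0.104)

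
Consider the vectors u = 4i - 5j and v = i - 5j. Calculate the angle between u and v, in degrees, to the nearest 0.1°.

27.3

u · v = 4·1 + (-5)·(-5) = 4 + 25 = 29
|u|² = 16 + 25 = 41,  |u| = √41 ≈ 6.403124
|v|² = 1 + 25 = 26,  |v| = √26 ≈ 5.099020
cos θ = 29 / (6.403124 · 5.099020) ≈ 0.88822
θ = arccos(0.88822) ≈ 27.3°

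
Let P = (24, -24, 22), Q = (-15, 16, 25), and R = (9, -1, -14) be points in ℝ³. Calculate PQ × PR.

PQ = (-39, 40, 3)
PR = (-15, 23, -36)
i: 40·(-36) - 3·23 = -1440 - 69 = -1509
j: 3·(-15) - (-39)·(-36) = -45 - 1404 = -1449
k: (-39)·23 - 40·(-15) = -897 - (-600) = -297
PQ × PR = (-1509, -1449, -297)

(-1509, -1449, -297)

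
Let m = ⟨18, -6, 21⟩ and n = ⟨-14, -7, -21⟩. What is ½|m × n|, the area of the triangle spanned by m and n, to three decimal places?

177.260

i: (-6)·(-21) - 21·(-7) = 126 - (-147) = 273
j: 21·(-14) - 18·(-21) = -294 - (-378) = 84
k: 18·(-7) - (-6)·(-14) = -126 - 84 = -210
m × n = (273, 84, -210)
|m × n| = √(273² + 84² + (-210)²) = √125685 ≈ 354.5208
area = ½ · 354.5208 ≈ 177.260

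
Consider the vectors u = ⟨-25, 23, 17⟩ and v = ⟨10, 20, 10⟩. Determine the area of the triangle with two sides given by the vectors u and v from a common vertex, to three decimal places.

424.676

i: 23·10 - 17·20 = 230 - 340 = -110
j: 17·10 - (-25)·10 = 170 - (-250) = 420
k: (-25)·20 - 23·10 = -500 - 230 = -730
u × v = (-110, 420, -730)
|u × v| = √((-110)² + 420² + (-730)²) = √721400 ≈ 849.3527
area = ½ · 849.3527 ≈ 424.676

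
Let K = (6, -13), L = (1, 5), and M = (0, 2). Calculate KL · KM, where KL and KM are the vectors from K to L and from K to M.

300

KL = L − K = (-5, 18)
KM = M − K = (-6, 15)
KL · KM = (-5)·(-6) + 18·15 = 30 + 270 = 300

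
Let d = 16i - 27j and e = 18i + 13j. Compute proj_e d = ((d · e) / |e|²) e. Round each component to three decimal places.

d · e = 16·18 + (-27)·13 = 288 - 351 = -63
|e|² = 324 + 169 = 493
proj_e d = (-63/493) · (18, 13) ≈ (-2.300, -1.661)

(-2.300, -1.661)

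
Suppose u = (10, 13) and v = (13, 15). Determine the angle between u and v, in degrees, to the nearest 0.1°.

u · v = 10·13 + 13·15 = 130 + 195 = 325
|u|² = 100 + 169 = 269,  |u| = √269 ≈ 16.401219
|v|² = 169 + 225 = 394,  |v| = √394 ≈ 19.849433
cos θ = 325 / (16.401219 · 19.849433) ≈ 0.99830
θ = arccos(0.99830) ≈ 3.3°

3.3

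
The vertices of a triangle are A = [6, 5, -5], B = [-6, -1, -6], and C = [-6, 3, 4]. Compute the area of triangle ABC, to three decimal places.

AB = (-12, -6, -1),  AC = (-12, -2, 9)
i: (-6)·9 - (-1)·(-2) = -54 - 2 = -56
j: (-1)·(-12) - (-12)·9 = 12 - (-108) = 120
k: (-12)·(-2) - (-6)·(-12) = 24 - 72 = -48
AB × AC = (-56, 120, -48)
|AB × AC| = √19840 ≈ 140.8545
area = ½ · 140.8545 ≈ 70.427

70.427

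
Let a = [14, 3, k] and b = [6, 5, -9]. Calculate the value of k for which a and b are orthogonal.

11

a · b = 14·6 + 3·5 + k·(-9) = 99 - 9k
Set equal to 0: -9k = -99, so k = 11.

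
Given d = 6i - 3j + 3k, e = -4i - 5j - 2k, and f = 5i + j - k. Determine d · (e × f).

147

e × f:
i: (-5)·(-1) - (-2)·1 = 5 - (-2) = 7
j: (-2)·5 - (-4)·(-1) = -10 - 4 = -14
k: (-4)·1 - (-5)·5 = -4 - (-25) = 21
e × f = (7, -14, 21)
d · (e × f) = 6·7 + (-3)·(-14) + 3·21 = 42 + 42 + 63 = 147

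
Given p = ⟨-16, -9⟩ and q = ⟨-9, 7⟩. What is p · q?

p · q = (-16)·(-9) + (-9)·7 = 144 - 63 = 81

81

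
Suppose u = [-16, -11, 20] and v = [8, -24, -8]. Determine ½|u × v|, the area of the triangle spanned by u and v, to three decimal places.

369.605

i: (-11)·(-8) - 20·(-24) = 88 - (-480) = 568
j: 20·8 - (-16)·(-8) = 160 - 128 = 32
k: (-16)·(-24) - (-11)·8 = 384 - (-88) = 472
u × v = (568, 32, 472)
|u × v| = √(568² + 32² + 472²) = √546432 ≈ 739.2104
area = ½ · 739.2104 ≈ 369.605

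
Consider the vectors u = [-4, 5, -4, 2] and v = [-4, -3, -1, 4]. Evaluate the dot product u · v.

u · v = (-4)·(-4) + 5·(-3) + (-4)·(-1) + 2·4 = 16 - 15 + 4 + 8 = 13

13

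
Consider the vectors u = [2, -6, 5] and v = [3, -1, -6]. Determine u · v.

u · v = 2·3 + (-6)·(-1) + 5·(-6) = 6 + 6 - 30 = -18

-18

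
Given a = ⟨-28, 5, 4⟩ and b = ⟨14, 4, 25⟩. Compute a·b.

-272

a · b = (-28)·14 + 5·4 + 4·25 = -392 + 20 + 100 = -272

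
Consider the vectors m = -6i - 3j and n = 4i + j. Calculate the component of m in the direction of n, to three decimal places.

-6.548

m · n = (-6)·4 + (-3)·1 = -24 - 3 = -27
|n| = √(16 + 1) = √17 ≈ 4.1231
comp_n m = -27 / √17 ≈ -6.548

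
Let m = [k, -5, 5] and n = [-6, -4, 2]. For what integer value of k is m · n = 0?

5

m · n = k·(-6) + (-5)·(-4) + 5·2 = 30 - 6k
Set equal to 0: -6k = -30, so k = 5.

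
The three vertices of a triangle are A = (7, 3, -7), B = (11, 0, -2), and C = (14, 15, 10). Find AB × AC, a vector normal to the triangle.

AB = (4, -3, 5)
AC = (7, 12, 17)
i: (-3)·17 - 5·12 = -51 - 60 = -111
j: 5·7 - 4·17 = 35 - 68 = -33
k: 4·12 - (-3)·7 = 48 - (-21) = 69
AB × AC = (-111, -33, 69)

(-111, -33, 69)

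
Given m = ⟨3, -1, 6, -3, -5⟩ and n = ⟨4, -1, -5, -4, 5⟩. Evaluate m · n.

m · n = 3·4 + (-1)·(-1) + 6·(-5) + (-3)·(-4) + (-5)·5 = 12 + 1 - 30 + 12 - 25 = -30

-30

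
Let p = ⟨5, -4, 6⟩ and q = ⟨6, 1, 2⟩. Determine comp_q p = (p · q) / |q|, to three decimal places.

p · q = 5·6 + (-4)·1 + 6·2 = 30 - 4 + 12 = 38
|q| = √(36 + 1 + 4) = √41 ≈ 6.4031
comp_q p = 38 / √41 ≈ 5.935

5.935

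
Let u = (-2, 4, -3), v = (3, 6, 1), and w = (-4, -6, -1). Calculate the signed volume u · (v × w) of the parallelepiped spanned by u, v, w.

v × w:
i: 6·(-1) - 1·(-6) = -6 - (-6) = 0
j: 1·(-4) - 3·(-1) = -4 - (-3) = -1
k: 3·(-6) - 6·(-4) = -18 - (-24) = 6
v × w = (0, -1, 6)
u · (v × w) = (-2)·0 + 4·(-1) + (-3)·6 = 0 - 4 - 18 = -22

-22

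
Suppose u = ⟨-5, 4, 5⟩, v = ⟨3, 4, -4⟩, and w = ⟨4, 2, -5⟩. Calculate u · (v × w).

v × w:
i: 4·(-5) - (-4)·2 = -20 - (-8) = -12
j: (-4)·4 - 3·(-5) = -16 - (-15) = -1
k: 3·2 - 4·4 = 6 - 16 = -10
v × w = (-12, -1, -10)
u · (v × w) = (-5)·(-12) + 4·(-1) + 5·(-10) = 60 - 4 - 50 = 6

6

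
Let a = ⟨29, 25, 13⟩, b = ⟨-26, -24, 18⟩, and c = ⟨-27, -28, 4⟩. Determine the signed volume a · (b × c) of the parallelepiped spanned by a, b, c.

3322

b × c:
i: (-24)·4 - 18·(-28) = -96 - (-504) = 408
j: 18·(-27) - (-26)·4 = -486 - (-104) = -382
k: (-26)·(-28) - (-24)·(-27) = 728 - 648 = 80
b × c = (408, -382, 80)
a · (b × c) = 29·408 + 25·(-382) + 13·80 = 11832 - 9550 + 1040 = 3322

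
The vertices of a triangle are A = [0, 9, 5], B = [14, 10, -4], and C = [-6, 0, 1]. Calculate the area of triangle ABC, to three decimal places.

AB = (14, 1, -9),  AC = (-6, -9, -4)
i: 1·(-4) - (-9)·(-9) = -4 - 81 = -85
j: (-9)·(-6) - 14·(-4) = 54 - (-56) = 110
k: 14·(-9) - 1·(-6) = -126 - (-6) = -120
AB × AC = (-85, 110, -120)
|AB × AC| = √33725 ≈ 183.6437
area = ½ · 183.6437 ≈ 91.822

91.822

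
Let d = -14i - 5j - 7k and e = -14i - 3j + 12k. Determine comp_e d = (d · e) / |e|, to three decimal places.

6.798

d · e = (-14)·(-14) + (-5)·(-3) + (-7)·12 = 196 + 15 - 84 = 127
|e| = √(196 + 9 + 144) = √349 ≈ 18.6815
comp_e d = 127 / √349 ≈ 6.798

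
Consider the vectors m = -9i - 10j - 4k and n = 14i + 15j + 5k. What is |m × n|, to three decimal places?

i: (-10)·5 - (-4)·15 = -50 - (-60) = 10
j: (-4)·14 - (-9)·5 = -56 - (-45) = -11
k: (-9)·15 - (-10)·14 = -135 - (-140) = 5
m × n = (10, -11, 5)
|m × n| = √(10² + (-11)² + 5²) = √246 ≈ 15.6844

15.684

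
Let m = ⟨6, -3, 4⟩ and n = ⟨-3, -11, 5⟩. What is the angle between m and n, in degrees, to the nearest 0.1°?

m · n = 6·(-3) + (-3)·(-11) + 4·5 = -18 + 33 + 20 = 35
|m|² = 36 + 9 + 16 = 61,  |m| = √61 ≈ 7.810250
|n|² = 9 + 121 + 25 = 155,  |n| = √155 ≈ 12.449900
cos θ = 35 / (7.810250 · 12.449900) ≈ 0.35995
θ = arccos(0.35995) ≈ 68.9°

68.9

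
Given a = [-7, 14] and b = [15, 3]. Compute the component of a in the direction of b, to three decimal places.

-4.118

a · b = (-7)·15 + 14·3 = -105 + 42 = -63
|b| = √(225 + 9) = √234 ≈ 15.2971
comp_b a = -63 / √234 ≈ -4.118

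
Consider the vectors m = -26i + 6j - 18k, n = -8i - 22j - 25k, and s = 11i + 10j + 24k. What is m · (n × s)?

n × s:
i: (-22)·24 - (-25)·10 = -528 - (-250) = -278
j: (-25)·11 - (-8)·24 = -275 - (-192) = -83
k: (-8)·10 - (-22)·11 = -80 - (-242) = 162
n × s = (-278, -83, 162)
m · (n × s) = (-26)·(-278) + 6·(-83) + (-18)·162 = 7228 - 498 - 2916 = 3814

3814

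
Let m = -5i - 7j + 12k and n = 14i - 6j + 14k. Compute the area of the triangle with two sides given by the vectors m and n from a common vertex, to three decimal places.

i: (-7)·14 - 12·(-6) = -98 - (-72) = -26
j: 12·14 - (-5)·14 = 168 - (-70) = 238
k: (-5)·(-6) - (-7)·14 = 30 - (-98) = 128
m × n = (-26, 238, 128)
|m × n| = √((-26)² + 238² + 128²) = √73704 ≈ 271.4848
area = ½ · 271.4848 ≈ 135.742

135.742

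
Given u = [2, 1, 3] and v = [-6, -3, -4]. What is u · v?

u · v = 2·(-6) + 1·(-3) + 3·(-4) = -12 - 3 - 12 = -27

-27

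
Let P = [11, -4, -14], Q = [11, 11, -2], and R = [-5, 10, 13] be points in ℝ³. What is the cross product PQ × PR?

PQ = (0, 15, 12)
PR = (-16, 14, 27)
i: 15·27 - 12·14 = 405 - 168 = 237
j: 12·(-16) - 0·27 = -192 - 0 = -192
k: 0·14 - 15·(-16) = 0 - (-240) = 240
PQ × PR = (237, -192, 240)

(237, -192, 240)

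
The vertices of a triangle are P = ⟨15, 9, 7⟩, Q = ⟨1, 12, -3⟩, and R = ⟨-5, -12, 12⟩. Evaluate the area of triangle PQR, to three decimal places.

PQ = (-14, 3, -10),  PR = (-20, -21, 5)
i: 3·5 - (-10)·(-21) = 15 - 210 = -195
j: (-10)·(-20) - (-14)·5 = 200 - (-70) = 270
k: (-14)·(-21) - 3·(-20) = 294 - (-60) = 354
PQ × PR = (-195, 270, 354)
|PQ × PR| = √236241 ≈ 486.0463
area = ½ · 486.0463 ≈ 243.023

243.023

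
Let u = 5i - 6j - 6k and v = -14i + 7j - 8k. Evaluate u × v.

i: (-6)·(-8) - (-6)·7 = 48 - (-42) = 90
j: (-6)·(-14) - 5·(-8) = 84 - (-40) = 124
k: 5·7 - (-6)·(-14) = 35 - 84 = -49
u × v = (90, 124, -49)

(90, 124, -49)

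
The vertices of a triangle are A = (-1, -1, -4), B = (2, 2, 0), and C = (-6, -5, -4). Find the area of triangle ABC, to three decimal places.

AB = (3, 3, 4),  AC = (-5, -4, 0)
i: 3·0 - 4·(-4) = 0 - (-16) = 16
j: 4·(-5) - 3·0 = -20 - 0 = -20
k: 3·(-4) - 3·(-5) = -12 - (-15) = 3
AB × AC = (16, -20, 3)
|AB × AC| = √665 ≈ 25.7876
area = ½ · 25.7876 ≈ 12.894

12.894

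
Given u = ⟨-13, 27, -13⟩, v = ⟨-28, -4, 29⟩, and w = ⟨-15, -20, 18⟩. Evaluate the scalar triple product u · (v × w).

v × w:
i: (-4)·18 - 29·(-20) = -72 - (-580) = 508
j: 29·(-15) - (-28)·18 = -435 - (-504) = 69
k: (-28)·(-20) - (-4)·(-15) = 560 - 60 = 500
v × w = (508, 69, 500)
u · (v × w) = (-13)·508 + 27·69 + (-13)·500 = -6604 + 1863 - 6500 = -11241

-11241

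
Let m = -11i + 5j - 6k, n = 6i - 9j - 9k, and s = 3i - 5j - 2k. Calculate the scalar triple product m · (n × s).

n × s:
i: (-9)·(-2) - (-9)·(-5) = 18 - 45 = -27
j: (-9)·3 - 6·(-2) = -27 - (-12) = -15
k: 6·(-5) - (-9)·3 = -30 - (-27) = -3
n × s = (-27, -15, -3)
m · (n × s) = (-11)·(-27) + 5·(-15) + (-6)·(-3) = 297 - 75 + 18 = 240

240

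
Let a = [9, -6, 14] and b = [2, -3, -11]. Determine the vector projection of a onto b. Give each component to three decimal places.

(-1.761, 2.642, 9.687)

a · b = 9·2 + (-6)·(-3) + 14·(-11) = 18 + 18 - 154 = -118
|b|² = 4 + 9 + 121 = 134
proj_b a = (-118/134) · (2, -3, -11) ≈ (-1.761, 2.642, 9.687)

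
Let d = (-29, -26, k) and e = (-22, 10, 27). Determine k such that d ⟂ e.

d · e = (-29)·(-22) + (-26)·10 + k·27 = 378 + 27k
Set equal to 0: 27k = -378, so k = -14.

-14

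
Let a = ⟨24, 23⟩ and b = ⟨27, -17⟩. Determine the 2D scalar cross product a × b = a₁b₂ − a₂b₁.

-1029

24·(-17) - 23·27 = -408 - 621 = -1029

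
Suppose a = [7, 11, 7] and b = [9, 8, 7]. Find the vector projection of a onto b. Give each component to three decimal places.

a · b = 7·9 + 11·8 + 7·7 = 63 + 88 + 49 = 200
|b|² = 81 + 64 + 49 = 194
proj_b a = (200/194) · (9, 8, 7) ≈ (9.278, 8.247, 7.216)

(9.278, 8.247, 7.216)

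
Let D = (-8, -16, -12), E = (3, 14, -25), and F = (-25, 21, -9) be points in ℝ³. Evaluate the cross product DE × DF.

(571, 188, 917)

DE = (11, 30, -13)
DF = (-17, 37, 3)
i: 30·3 - (-13)·37 = 90 - (-481) = 571
j: (-13)·(-17) - 11·3 = 221 - 33 = 188
k: 11·37 - 30·(-17) = 407 - (-510) = 917
DE × DF = (571, 188, 917)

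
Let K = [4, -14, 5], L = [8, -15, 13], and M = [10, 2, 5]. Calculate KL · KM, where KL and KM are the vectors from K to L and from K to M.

8

KL = L − K = (4, -1, 8)
KM = M − K = (6, 16, 0)
KL · KM = 4·6 + (-1)·16 + 8·0 = 24 - 16 + 0 = 8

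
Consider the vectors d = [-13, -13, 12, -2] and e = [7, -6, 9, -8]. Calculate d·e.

d · e = (-13)·7 + (-13)·(-6) + 12·9 + (-2)·(-8) = -91 + 78 + 108 + 16 = 111

111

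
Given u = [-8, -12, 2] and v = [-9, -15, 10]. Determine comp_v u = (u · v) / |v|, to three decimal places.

13.499

u · v = (-8)·(-9) + (-12)·(-15) + 2·10 = 72 + 180 + 20 = 272
|v| = √(81 + 225 + 100) = √406 ≈ 20.1494
comp_v u = 272 / √406 ≈ 13.499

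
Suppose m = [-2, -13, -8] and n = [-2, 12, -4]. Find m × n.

(148, 8, -50)

i: (-13)·(-4) - (-8)·12 = 52 - (-96) = 148
j: (-8)·(-2) - (-2)·(-4) = 16 - 8 = 8
k: (-2)·12 - (-13)·(-2) = -24 - 26 = -50
m × n = (148, 8, -50)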